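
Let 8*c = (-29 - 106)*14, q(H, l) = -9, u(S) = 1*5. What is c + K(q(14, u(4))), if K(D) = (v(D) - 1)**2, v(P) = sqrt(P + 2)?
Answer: -969/4 - 2*I*sqrt(7) ≈ -242.25 - 5.2915*I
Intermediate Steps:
u(S) = 5
v(P) = sqrt(2 + P)
K(D) = (-1 + sqrt(2 + D))**2 (K(D) = (sqrt(2 + D) - 1)**2 = (-1 + sqrt(2 + D))**2)
c = -945/4 (c = ((-29 - 106)*14)/8 = (-135*14)/8 = (1/8)*(-1890) = -945/4 ≈ -236.25)
c + K(q(14, u(4))) = -945/4 + (-1 + sqrt(2 - 9))**2 = -945/4 + (-1 + sqrt(-7))**2 = -945/4 + (-1 + I*sqrt(7))**2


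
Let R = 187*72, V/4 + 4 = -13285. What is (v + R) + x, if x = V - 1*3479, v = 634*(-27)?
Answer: -60289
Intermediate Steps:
V = -53156 (V = -16 + 4*(-13285) = -16 - 53140 = -53156)
R = 13464
v = -17118
x = -56635 (x = -53156 - 1*3479 = -53156 - 3479 = -56635)
(v + R) + x = (-17118 + 13464) - 56635 = -3654 - 56635 = -60289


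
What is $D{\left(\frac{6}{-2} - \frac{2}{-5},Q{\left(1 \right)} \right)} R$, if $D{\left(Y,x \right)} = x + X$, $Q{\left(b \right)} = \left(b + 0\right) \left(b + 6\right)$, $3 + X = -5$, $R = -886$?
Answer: $886$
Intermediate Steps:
$X = -8$ ($X = -3 - 5 = -8$)
$Q{\left(b \right)} = b \left(6 + b\right)$
$D{\left(Y,x \right)} = -8 + x$ ($D{\left(Y,x \right)} = x - 8 = -8 + x$)
$D{\left(\frac{6}{-2} - \frac{2}{-5},Q{\left(1 \right)} \right)} R = \left(-8 + 1 \left(6 + 1\right)\right) \left(-886\right) = \left(-8 + 1 \cdot 7\right) \left(-886\right) = \left(-8 + 7\right) \left(-886\right) = \left(-1\right) \left(-886\right) = 886$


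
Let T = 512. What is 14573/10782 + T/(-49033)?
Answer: 709037525/528673806 ≈ 1.3412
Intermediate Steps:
14573/10782 + T/(-49033) = 14573/10782 + 512/(-49033) = 14573*(1/10782) + 512*(-1/49033) = 14573/10782 - 512/49033 = 709037525/528673806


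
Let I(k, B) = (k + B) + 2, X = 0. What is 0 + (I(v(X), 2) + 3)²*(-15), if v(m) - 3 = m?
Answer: -1500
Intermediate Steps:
v(m) = 3 + m
I(k, B) = 2 + B + k (I(k, B) = (B + k) + 2 = 2 + B + k)
0 + (I(v(X), 2) + 3)²*(-15) = 0 + ((2 + 2 + (3 + 0)) + 3)²*(-15) = 0 + ((2 + 2 + 3) + 3)²*(-15) = 0 + (7 + 3)²*(-15) = 0 + 10²*(-15) = 0 + 100*(-15) = 0 - 1500 = -1500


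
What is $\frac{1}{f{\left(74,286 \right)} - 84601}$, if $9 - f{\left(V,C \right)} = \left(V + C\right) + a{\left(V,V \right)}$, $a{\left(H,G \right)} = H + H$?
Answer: $- \frac{1}{85100} \approx -1.1751 \cdot 10^{-5}$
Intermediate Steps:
$a{\left(H,G \right)} = 2 H$
$f{\left(V,C \right)} = 9 - C - 3 V$ ($f{\left(V,C \right)} = 9 - \left(\left(V + C\right) + 2 V\right) = 9 - \left(\left(C + V\right) + 2 V\right) = 9 - \left(C + 3 V\right) = 9 - C - 3 V$)
$\frac{1}{f{\left(74,286 \right)} - 84601} = \frac{1}{\left(9 - 286 - 222\right) - 84601} = \frac{1}{-499 - 84601} = \frac{1}{-85100} = - \frac{1}{85100}$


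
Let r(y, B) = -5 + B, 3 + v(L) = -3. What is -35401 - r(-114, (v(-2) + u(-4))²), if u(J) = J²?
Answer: -35496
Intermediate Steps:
v(L) = -6 (v(L) = -3 - 3 = -6)
-35401 - r(-114, (v(-2) + u(-4))²) = -35401 - (-5 + (-6 + (-4)²)²) = -35401 - (-5 + (-6 + 16)²) = -35401 - (-5 + 10²) = -35401 - (-5 + 100) = -35401 - 1*95 = -35401 - 95 = -35496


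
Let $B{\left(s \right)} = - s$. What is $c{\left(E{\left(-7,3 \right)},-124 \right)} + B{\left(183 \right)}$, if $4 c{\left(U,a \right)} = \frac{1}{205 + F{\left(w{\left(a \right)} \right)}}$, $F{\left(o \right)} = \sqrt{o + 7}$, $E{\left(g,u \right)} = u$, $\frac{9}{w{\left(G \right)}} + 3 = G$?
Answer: $- \frac{781228381}{4269036} - \frac{\sqrt{6985}}{5336295} \approx -183.0$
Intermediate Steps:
$w{\left(G \right)} = \frac{9}{-3 + G}$
$F{\left(o \right)} = \sqrt{7 + o}$
$c{\left(U,a \right)} = \frac{1}{4 \left(205 + \sqrt{7 + \frac{9}{-3 + a}}\right)}$
$c{\left(E{\left(-7,3 \right)},-124 \right)} + B{\left(183 \right)} = \frac{1}{4 \left(205 + \sqrt{\frac{-12 + 7 \left(-124\right)}{-3 - 124}}\right)} - 183 = \frac{1}{4 \left(205 + \sqrt{\frac{-12 - 868}{-127}}\right)} - 183 = \frac{1}{4 \left(205 + \sqrt{\left(- \frac{1}{127}\right) \left(-880\right)}\right)} - 183 = \frac{1}{4 \left(205 + \sqrt{\frac{880}{127}}\right)} - 183 = \frac{1}{4 \left(205 + \frac{4 \sqrt{6985}}{127}\right)} - 183 = -183 + \frac{1}{4 \left(205 + \frac{4 \sqrt{6985}}{127}\right)}$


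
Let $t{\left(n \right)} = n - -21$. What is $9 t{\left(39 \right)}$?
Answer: $540$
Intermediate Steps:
$t{\left(n \right)} = 21 + n$ ($t{\left(n \right)} = n + 21 = 21 + n$)
$9 t{\left(39 \right)} = 9 \left(21 + 39\right) = 9 \cdot 60 = 540$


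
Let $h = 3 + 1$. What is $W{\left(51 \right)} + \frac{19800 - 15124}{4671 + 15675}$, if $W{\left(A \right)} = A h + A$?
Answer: $\frac{2596453}{10173} \approx 255.23$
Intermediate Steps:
$h = 4$
$W{\left(A \right)} = 5 A$ ($W{\left(A \right)} = A 4 + A = 4 A + A = 5 A$)
$W{\left(51 \right)} + \frac{19800 - 15124}{4671 + 15675} = 5 \cdot 51 + \frac{19800 - 15124}{4671 + 15675} = 255 + \frac{4676}{20346} = 255 + 4676 \cdot \frac{1}{20346} = 255 + \frac{2338}{10173} = \frac{2596453}{10173}$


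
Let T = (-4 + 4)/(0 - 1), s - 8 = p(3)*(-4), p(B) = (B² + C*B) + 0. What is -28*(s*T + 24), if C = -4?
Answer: -672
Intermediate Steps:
p(B) = B² - 4*B (p(B) = (B² - 4*B) + 0 = B² - 4*B)
s = 20 (s = 8 + (3*(-4 + 3))*(-4) = 8 + (3*(-1))*(-4) = 8 - 3*(-4) = 8 + 12 = 20)
T = 0 (T = 0/(-1) = 0*(-1) = 0)
-28*(s*T + 24) = -28*(20*0 + 24) = -28*(0 + 24) = -28*24 = -672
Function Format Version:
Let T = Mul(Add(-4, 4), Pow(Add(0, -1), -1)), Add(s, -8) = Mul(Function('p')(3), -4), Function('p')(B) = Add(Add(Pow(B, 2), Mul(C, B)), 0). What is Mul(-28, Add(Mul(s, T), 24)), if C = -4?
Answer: -672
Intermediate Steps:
Function('p')(B) = Add(Pow(B, 2), Mul(-4, B)) (Function('p')(B) = Add(Add(Pow(B, 2), Mul(-4, B)), 0) = Add(Pow(B, 2), Mul(-4, B)))
s = 20 (s = Add(8, Mul(Mul(3, Add(-4, 3)), -4)) = Add(8, Mul(Mul(3, -1), -4)) = Add(8, Mul(-3, -4)) = Add(8, 12) = 20)
T = 0 (T = Mul(0, Pow(-1, -1)) = Mul(0, -1) = 0)
Mul(-28, Add(Mul(s, T), 24)) = Mul(-28, Add(Mul(20, 0), 24)) = Mul(-28, Add(0, 24)) = Mul(-28, 24) = -672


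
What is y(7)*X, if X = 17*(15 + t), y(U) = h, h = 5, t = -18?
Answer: -255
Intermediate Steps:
y(U) = 5
X = -51 (X = 17*(15 - 18) = 17*(-3) = -51)
y(7)*X = 5*(-51) = -255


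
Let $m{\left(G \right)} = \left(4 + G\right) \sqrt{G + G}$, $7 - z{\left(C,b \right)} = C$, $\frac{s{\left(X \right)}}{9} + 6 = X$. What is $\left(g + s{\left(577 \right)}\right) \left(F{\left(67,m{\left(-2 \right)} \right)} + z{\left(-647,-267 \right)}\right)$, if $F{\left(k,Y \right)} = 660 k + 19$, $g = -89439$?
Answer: $-3784479900$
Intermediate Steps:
$s{\left(X \right)} = -54 + 9 X$
$z{\left(C,b \right)} = 7 - C$
$m{\left(G \right)} = \sqrt{2} \sqrt{G} \left(4 + G\right)$ ($m{\left(G \right)} = \left(4 + G\right) \sqrt{2 G} = \left(4 + G\right) \sqrt{2} \sqrt{G} = \sqrt{2} \sqrt{G} \left(4 + G\right)$)
$F{\left(k,Y \right)} = 19 + 660 k$
$\left(g + s{\left(577 \right)}\right) \left(F{\left(67,m{\left(-2 \right)} \right)} + z{\left(-647,-267 \right)}\right) = \left(-89439 + \left(-54 + 9 \cdot 577\right)\right) \left(\left(19 + 660 \cdot 67\right) + \left(7 - -647\right)\right) = \left(-89439 + \left(-54 + 5193\right)\right) \left(\left(19 + 44220\right) + \left(7 + 647\right)\right) = \left(-89439 + 5139\right) \left(44239 + 654\right) = \left(-84300\right) 44893 = -3784479900$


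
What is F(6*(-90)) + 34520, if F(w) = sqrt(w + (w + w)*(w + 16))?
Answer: 34520 + 18*sqrt(1745) ≈ 35272.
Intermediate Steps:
F(w) = sqrt(w + 2*w*(16 + w)) (F(w) = sqrt(w + (2*w)*(16 + w)) = sqrt(w + 2*w*(16 + w)))
F(6*(-90)) + 34520 = sqrt((6*(-90))*(33 + 2*(6*(-90)))) + 34520 = sqrt(-540*(33 + 2*(-540))) + 34520 = sqrt(-540*(33 - 1080)) + 34520 = sqrt(-540*(-1047)) + 34520 = sqrt(565380) + 34520 = 18*sqrt(1745) + 34520 = 34520 + 18*sqrt(1745)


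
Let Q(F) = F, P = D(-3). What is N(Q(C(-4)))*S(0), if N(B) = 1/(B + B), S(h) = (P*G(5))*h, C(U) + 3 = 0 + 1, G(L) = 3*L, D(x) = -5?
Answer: 0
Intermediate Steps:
P = -5
C(U) = -2 (C(U) = -3 + (0 + 1) = -3 + 1 = -2)
S(h) = -75*h (S(h) = (-15*5)*h = (-5*15)*h = -75*h)
N(B) = 1/(2*B)
N(Q(C(-4)))*S(0) = ((½)/(-2))*(-75*0) = ((½)*(-½))*0 = -¼*0 = 0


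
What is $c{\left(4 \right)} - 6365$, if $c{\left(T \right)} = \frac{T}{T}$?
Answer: $-6364$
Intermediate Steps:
$c{\left(T \right)} = 1$
$c{\left(4 \right)} - 6365 = 1 - 6365 = -6364$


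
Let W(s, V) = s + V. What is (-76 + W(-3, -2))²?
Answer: 6561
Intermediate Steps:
W(s, V) = V + s
(-76 + W(-3, -2))² = (-76 + (-2 - 3))² = (-76 - 5)² = (-81)² = 6561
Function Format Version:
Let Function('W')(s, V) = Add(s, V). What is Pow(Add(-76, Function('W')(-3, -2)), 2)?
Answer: 6561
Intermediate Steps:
Function('W')(s, V) = Add(V, s)
Pow(Add(-76, Function('W')(-3, -2)), 2) = Pow(Add(-76, Add(-2, -3)), 2) = Pow(Add(-76, -5), 2) = Pow(-81, 2) = 6561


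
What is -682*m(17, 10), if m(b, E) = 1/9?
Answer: -682/9 ≈ -75.778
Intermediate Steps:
m(b, E) = 1/9
-682*m(17, 10) = -682*1/9 = -682/9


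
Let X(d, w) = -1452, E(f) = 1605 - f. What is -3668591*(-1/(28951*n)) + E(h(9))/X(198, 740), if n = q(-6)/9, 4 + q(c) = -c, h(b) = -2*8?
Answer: 23923644023/42036852 ≈ 569.11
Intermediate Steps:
h(b) = -16
q(c) = -4 - c
n = 2/9 (n = (-4 - 1*(-6))/9 = (-4 + 6)*(⅑) = 2*(⅑) = 2/9 ≈ 0.22222)
-3668591*(-1/(28951*n)) + E(h(9))/X(198, 740) = -3668591/((2/9)*(-28951)) + (1605 - 1*(-16))/(-1452) = -3668591/(-57902/9) + (1605 + 16)*(-1/1452) = -3668591*(-9/57902) + 1621*(-1/1452) = 33017319/57902 - 1621/1452 = 23923644023/42036852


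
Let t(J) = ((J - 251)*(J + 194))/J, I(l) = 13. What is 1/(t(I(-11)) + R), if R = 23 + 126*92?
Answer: 13/101729 ≈ 0.00012779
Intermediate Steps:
t(J) = (-251 + J)*(194 + J)/J (t(J) = ((-251 + J)*(194 + J))/J = (-251 + J)*(194 + J)/J)
R = 11615 (R = 23 + 11592 = 11615)
1/(t(I(-11)) + R) = 1/((-57 + 13 - 48694/13) + 11615) = 1/(-49266/13 + 11615) = 1/(101729/13) = 13/101729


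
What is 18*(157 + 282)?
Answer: 7902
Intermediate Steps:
18*(157 + 282) = 18*439 = 7902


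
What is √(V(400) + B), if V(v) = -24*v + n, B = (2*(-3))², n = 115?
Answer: I*√9449 ≈ 97.206*I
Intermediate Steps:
B = 36 (B = (-6)² = 36)
V(v) = 115 - 24*v (V(v) = -24*v + 115 = 115 - 24*v)
√(V(400) + B) = √((115 - 24*400) + 36) = √((115 - 9600) + 36) = √(-9485 + 36) = √(-9449) = I*√9449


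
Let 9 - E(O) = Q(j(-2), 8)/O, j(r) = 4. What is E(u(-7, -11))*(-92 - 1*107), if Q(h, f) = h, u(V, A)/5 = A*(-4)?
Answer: -98306/55 ≈ -1787.4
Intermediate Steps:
u(V, A) = -20*A (u(V, A) = 5*(A*(-4)) = 5*(-4*A) = -20*A)
E(O) = 9 - 4/O
E(u(-7, -11))*(-92 - 1*107) = (9 - 4/((-20*(-11))))*(-92 - 1*107) = (9 - 4/220)*(-92 - 107) = (9 - 4*1/220)*(-199) = (9 - 1/55)*(-199) = (494/55)*(-199) = -98306/55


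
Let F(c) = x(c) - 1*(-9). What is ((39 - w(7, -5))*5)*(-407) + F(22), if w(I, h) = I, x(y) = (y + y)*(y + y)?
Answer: -63175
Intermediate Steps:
x(y) = 4*y**2 (x(y) = (2*y)*(2*y) = 4*y**2)
F(c) = 9 + 4*c**2 (F(c) = 4*c**2 - 1*(-9) = 4*c**2 + 9 = 9 + 4*c**2)
((39 - w(7, -5))*5)*(-407) + F(22) = ((39 - 1*7)*5)*(-407) + (9 + 4*22**2) = ((39 - 7)*5)*(-407) + (9 + 4*484) = (32*5)*(-407) + (9 + 1936) = 160*(-407) + 1945 = -65120 + 1945 = -63175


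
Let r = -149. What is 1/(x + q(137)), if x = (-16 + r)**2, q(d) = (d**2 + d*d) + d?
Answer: 1/64900 ≈ 1.5408e-5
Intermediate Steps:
q(d) = d + 2*d**2 (q(d) = (d**2 + d**2) + d = 2*d**2 + d = d + 2*d**2)
x = 27225 (x = (-16 - 149)**2 = (-165)**2 = 27225)
1/(x + q(137)) = 1/(27225 + 137*(1 + 2*137)) = 1/(27225 + 137*(1 + 274)) = 1/(27225 + 137*275) = 1/(27225 + 37675) = 1/64900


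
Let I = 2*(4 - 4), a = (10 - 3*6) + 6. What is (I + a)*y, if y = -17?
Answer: 34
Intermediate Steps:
a = -2 (a = (10 - 18) + 6 = -8 + 6 = -2)
I = 0 (I = 2*0 = 0)
(I + a)*y = (0 - 2)*(-17) = -2*(-17) = 34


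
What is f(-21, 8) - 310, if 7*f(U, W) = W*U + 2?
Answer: -2336/7 ≈ -333.71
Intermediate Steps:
f(U, W) = 2/7 + U*W/7 (f(U, W) = (W*U + 2)/7 = (U*W + 2)/7 = (2 + U*W)/7 = 2/7 + U*W/7)
f(-21, 8) - 310 = (2/7 + (⅐)*(-21)*8) - 310 = (2/7 - 24) - 310 = -166/7 - 310 = -2336/7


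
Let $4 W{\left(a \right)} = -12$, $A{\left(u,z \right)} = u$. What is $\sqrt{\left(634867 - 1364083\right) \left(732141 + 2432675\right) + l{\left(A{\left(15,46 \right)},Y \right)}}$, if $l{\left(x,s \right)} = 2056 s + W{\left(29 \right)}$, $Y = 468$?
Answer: $7 i \sqrt{47098642899} \approx 1.5192 \cdot 10^{6} i$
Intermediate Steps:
$W{\left(a \right)} = -3$ ($W{\left(a \right)} = \frac{1}{4} \left(-12\right) = -3$)
$l{\left(x,s \right)} = -3 + 2056 s$ ($l{\left(x,s \right)} = 2056 s - 3 = -3 + 2056 s$)
$\sqrt{\left(634867 - 1364083\right) \left(732141 + 2432675\right) + l{\left(A{\left(15,46 \right)},Y \right)}} = \sqrt{\left(634867 - 1364083\right) \left(732141 + 2432675\right) + \left(-3 + 2056 \cdot 468\right)} = \sqrt{\left(-729216\right) 3164816 + \left(-3 + 962208\right)} = \sqrt{-2307834464256 + 962205} = \sqrt{-2307833502051} = 7 i \sqrt{47098642899}$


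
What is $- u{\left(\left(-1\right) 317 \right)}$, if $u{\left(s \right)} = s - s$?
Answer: $0$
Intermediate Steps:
$u{\left(s \right)} = 0$
$- u{\left(\left(-1\right) 317 \right)} = \left(-1\right) 0 = 0$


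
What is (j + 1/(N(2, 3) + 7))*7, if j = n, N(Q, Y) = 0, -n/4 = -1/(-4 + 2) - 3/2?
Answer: 29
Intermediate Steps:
n = 4 (n = -4*(-1/(-4 + 2) - 3/2) = -4*(-1/(-2) - 3*½) = -4*(-1*(-½) - 3/2) = -4*(½ - 3/2) = -4*(-1) = 4)
j = 4
(j + 1/(N(2, 3) + 7))*7 = (4 + 1/(0 + 7))*7 = (4 + 1/7)*7 = (4 + ⅐)*7 = (29/7)*7 = 29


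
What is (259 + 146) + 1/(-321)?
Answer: 130004/321 ≈ 405.00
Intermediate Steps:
(259 + 146) + 1/(-321) = 405 - 1/321 = 130004/321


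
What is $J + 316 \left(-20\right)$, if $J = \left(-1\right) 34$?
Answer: $-6354$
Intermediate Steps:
$J = -34$
$J + 316 \left(-20\right) = -34 + 316 \left(-20\right) = -34 - 6320 = -6354$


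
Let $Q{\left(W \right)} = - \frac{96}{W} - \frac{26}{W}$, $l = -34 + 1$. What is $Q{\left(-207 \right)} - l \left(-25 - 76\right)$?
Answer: $- \frac{689809}{207} \approx -3332.4$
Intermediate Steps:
$l = -33$
$Q{\left(W \right)} = - \frac{122}{W}$
$Q{\left(-207 \right)} - l \left(-25 - 76\right) = - \frac{122}{-207} - - 33 \left(-25 - 76\right) = \left(-122\right) \left(- \frac{1}{207}\right) - \left(-33\right) \left(-101\right) = \frac{122}{207} - 3333 = - \frac{689809}{207}$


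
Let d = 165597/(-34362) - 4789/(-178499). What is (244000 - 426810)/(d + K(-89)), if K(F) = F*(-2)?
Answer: -373760080684260/354127790093 ≈ -1055.4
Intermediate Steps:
K(F) = -2*F
d = -9798113095/2044527546 (d = 165597*(-1/34362) - 4789*(-1/178499) = -55199/11454 + 4789/178499 = -9798113095/2044527546 ≈ -4.7924)
(244000 - 426810)/(d + K(-89)) = (244000 - 426810)/(-9798113095/2044527546 - 2*(-89)) = -182810/(-9798113095/2044527546 + 178) = -182810/354127790093/2044527546 = -182810*2044527546/354127790093 = -373760080684260/354127790093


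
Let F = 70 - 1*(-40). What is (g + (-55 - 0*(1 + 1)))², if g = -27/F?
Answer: 36929929/12100 ≈ 3052.1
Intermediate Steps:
F = 110 (F = 70 + 40 = 110)
g = -27/110 ≈ -0.24545
(g + (-55 - 0*(1 + 1)))² = (-27/110 + (-55 - 0*(1 + 1)))² = (-27/110 + (-55 - 0*2))² = (-27/110 + (-55 - 1*0))² = (-27/110 + (-55 + 0))² = (-27/110 - 55)² = (-6077/110)² = 36929929/12100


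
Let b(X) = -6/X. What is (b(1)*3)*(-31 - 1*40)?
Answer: 1278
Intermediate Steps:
(b(1)*3)*(-31 - 1*40) = (-6/1*3)*(-31 - 1*40) = (-6*1*3)*(-31 - 40) = -6*3*(-71) = -18*(-71) = 1278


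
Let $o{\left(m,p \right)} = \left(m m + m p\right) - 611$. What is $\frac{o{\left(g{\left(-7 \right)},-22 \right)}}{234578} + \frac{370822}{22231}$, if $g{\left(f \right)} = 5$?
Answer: $\frac{43485605170}{2607451759} \approx 16.677$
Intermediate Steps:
$o{\left(m,p \right)} = -611 + m^{2} + m p$ ($o{\left(m,p \right)} = \left(m^{2} + m p\right) - 611 = -611 + m^{2} + m p$)
$\frac{o{\left(g{\left(-7 \right)},-22 \right)}}{234578} + \frac{370822}{22231} = \frac{-611 + 5^{2} + 5 \left(-22\right)}{234578} + \frac{370822}{22231} = \left(-611 + 25 - 110\right) \frac{1}{234578} + 370822 \cdot \frac{1}{22231} = \left(-696\right) \frac{1}{234578} + \frac{370822}{22231} = - \frac{348}{117289} + \frac{370822}{22231} = \frac{43485605170}{2607451759}$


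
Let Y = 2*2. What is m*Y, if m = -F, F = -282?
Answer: 1128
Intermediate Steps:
Y = 4
m = 282 (m = -1*(-282) = 282)
m*Y = 282*4 = 1128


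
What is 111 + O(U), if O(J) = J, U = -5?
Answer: 106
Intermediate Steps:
111 + O(U) = 111 - 5 = 106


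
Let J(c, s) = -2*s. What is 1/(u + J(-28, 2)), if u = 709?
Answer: 1/705 ≈ 0.0014184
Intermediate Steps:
1/(u + J(-28, 2)) = 1/(709 - 2*2) = 1/(709 - 4) = 1/705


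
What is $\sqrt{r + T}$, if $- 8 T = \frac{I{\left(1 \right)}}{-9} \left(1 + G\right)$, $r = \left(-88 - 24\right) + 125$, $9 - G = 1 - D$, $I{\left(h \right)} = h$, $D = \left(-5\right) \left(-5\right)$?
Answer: $\frac{\sqrt{485}}{6} \approx 3.6705$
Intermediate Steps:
$D = 25$
$G = 33$ ($G = 9 - \left(1 - 25\right) = 9 - -24 = 9 + 24 = 33$)
$r = 13$ ($r = -112 + 125 = 13$)
$T = \frac{17}{36}$ ($T = - \frac{1 \frac{1}{-9} \left(1 + 33\right)}{8} = - \frac{1 \left(- \frac{1}{9}\right) 34}{8} = - \frac{\left(- \frac{1}{9}\right) 34}{8} = \left(- \frac{1}{8}\right) \left(- \frac{34}{9}\right) = \frac{17}{36} \approx 0.47222$)
$\sqrt{r + T} = \sqrt{13 + \frac{17}{36}} = \sqrt{\frac{485}{36}} = \frac{\sqrt{485}}{6}$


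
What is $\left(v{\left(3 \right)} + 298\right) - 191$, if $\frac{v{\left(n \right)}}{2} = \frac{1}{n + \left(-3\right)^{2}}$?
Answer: $\frac{643}{6} \approx 107.17$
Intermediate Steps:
$v{\left(n \right)} = \frac{2}{9 + n}$ ($v{\left(n \right)} = \frac{2}{n + \left(-3\right)^{2}} = \frac{2}{n + 9} = \frac{2}{9 + n}$)
$\left(v{\left(3 \right)} + 298\right) - 191 = \left(\frac{2}{9 + 3} + 298\right) - 191 = \left(\frac{2}{12} + 298\right) - 191 = \left(2 \cdot \frac{1}{12} + 298\right) - 191 = \left(\frac{1}{6} + 298\right) - 191 = \frac{1789}{6} - 191 = \frac{643}{6}$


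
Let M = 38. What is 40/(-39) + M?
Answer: 1442/39 ≈ 36.974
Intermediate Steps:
40/(-39) + M = 40/(-39) + 38 = -1/39*40 + 38 = -40/39 + 38 = 1442/39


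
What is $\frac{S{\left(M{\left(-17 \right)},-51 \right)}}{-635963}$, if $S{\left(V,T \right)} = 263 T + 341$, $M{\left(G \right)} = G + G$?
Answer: $\frac{13072}{635963} \approx 0.020555$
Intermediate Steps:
$M{\left(G \right)} = 2 G$
$S{\left(V,T \right)} = 341 + 263 T$
$\frac{S{\left(M{\left(-17 \right)},-51 \right)}}{-635963} = \frac{341 + 263 \left(-51\right)}{-635963} = \left(341 - 13413\right) \left(- \frac{1}{635963}\right) = \left(-13072\right) \left(- \frac{1}{635963}\right) = \frac{13072}{635963}$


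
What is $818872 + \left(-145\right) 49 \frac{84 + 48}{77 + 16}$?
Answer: $\frac{25072412}{31} \approx 8.0879 \cdot 10^{5}$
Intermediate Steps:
$818872 + \left(-145\right) 49 \frac{84 + 48}{77 + 16} = 818872 - 7105 \cdot \frac{132}{93} = 818872 - 7105 \cdot 132 \cdot \frac{1}{93} = 818872 - \frac{312620}{31} = \frac{25072412}{31}$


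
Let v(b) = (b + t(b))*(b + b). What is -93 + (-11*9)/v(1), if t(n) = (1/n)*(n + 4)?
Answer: -405/4 ≈ -101.25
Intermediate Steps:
t(n) = (4 + n)/n
v(b) = 2*b*(b + (4 + b)/b) (v(b) = (b + (4 + b)/b)*(b + b) = (b + (4 + b)/b)*(2*b) = 2*b*(b + (4 + b)/b))
-93 + (-11*9)/v(1) = -93 + (-11*9)/(8 + 2*1 + 2*1²) = -93 - 99/(8 + 2 + 2*1) = -93 - 99/(8 + 2 + 2) = -93 - 99/12 = -93 - 99*1/12 = -93 - 33/4 = -405/4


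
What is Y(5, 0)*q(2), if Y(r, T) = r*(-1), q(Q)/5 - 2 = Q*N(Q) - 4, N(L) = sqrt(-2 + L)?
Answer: 50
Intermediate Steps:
q(Q) = -10 + 5*Q*sqrt(-2 + Q) (q(Q) = 10 + 5*(Q*sqrt(-2 + Q) - 4) = 10 + 5*(-4 + Q*sqrt(-2 + Q)) = 10 + (-20 + 5*Q*sqrt(-2 + Q)) = -10 + 5*Q*sqrt(-2 + Q))
Y(r, T) = -r
Y(5, 0)*q(2) = (-1*5)*(-10 + 5*2*sqrt(-2 + 2)) = -5*(-10 + 5*2*sqrt(0)) = -5*(-10 + 5*2*0) = -5*(-10 + 0) = -5*(-10) = 50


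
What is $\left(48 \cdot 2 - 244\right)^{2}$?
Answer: $21904$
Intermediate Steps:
$\left(48 \cdot 2 - 244\right)^{2} = \left(96 - 244\right)^{2} = \left(-148\right)^{2} = 21904$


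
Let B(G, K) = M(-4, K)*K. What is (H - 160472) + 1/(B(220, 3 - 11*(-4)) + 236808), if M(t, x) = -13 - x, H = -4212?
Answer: -38534079791/233988 ≈ -1.6468e+5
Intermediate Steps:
B(G, K) = K*(-13 - K) (B(G, K) = (-13 - K)*K = K*(-13 - K))
(H - 160472) + 1/(B(220, 3 - 11*(-4)) + 236808) = (-4212 - 160472) + 1/(-(3 - 11*(-4))*(13 + (3 - 11*(-4))) + 236808) = -164684 + 1/(-(3 + 44)*(13 + (3 + 44)) + 236808) = -164684 + 1/(-1*47*(13 + 47) + 236808) = -164684 + 1/(-1*47*60 + 236808) = -164684 + 1/(-2820 + 236808) = -164684 + 1/233988 = -38534079791/233988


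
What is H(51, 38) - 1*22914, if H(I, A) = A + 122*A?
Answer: -18240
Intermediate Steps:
H(I, A) = 123*A
H(51, 38) - 1*22914 = 123*38 - 1*22914 = 4674 - 22914 = -18240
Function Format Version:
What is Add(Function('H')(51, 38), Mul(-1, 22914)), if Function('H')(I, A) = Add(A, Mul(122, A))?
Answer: -18240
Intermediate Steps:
Function('H')(I, A) = Mul(123, A)
Add(Function('H')(51, 38), Mul(-1, 22914)) = Add(Mul(123, 38), Mul(-1, 22914)) = Add(4674, -22914) = -18240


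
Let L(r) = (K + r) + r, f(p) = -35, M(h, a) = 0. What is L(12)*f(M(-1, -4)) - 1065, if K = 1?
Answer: -1940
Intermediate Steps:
L(r) = 1 + 2*r (L(r) = (1 + r) + r = 1 + 2*r)
L(12)*f(M(-1, -4)) - 1065 = (1 + 2*12)*(-35) - 1065 = (1 + 24)*(-35) - 1065 = 25*(-35) - 1065 = -875 - 1065 = -1940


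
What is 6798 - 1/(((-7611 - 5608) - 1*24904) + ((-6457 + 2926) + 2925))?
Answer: 263279743/38729 ≈ 6798.0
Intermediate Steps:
6798 - 1/(((-7611 - 5608) - 1*24904) + ((-6457 + 2926) + 2925)) = 6798 - 1/((-13219 - 24904) + (-3531 + 2925)) = 6798 - 1/(-38123 - 606) = 6798 - 1/(-38729) = 6798 - 1*(-1/38729) = 6798 + 1/38729 = 263279743/38729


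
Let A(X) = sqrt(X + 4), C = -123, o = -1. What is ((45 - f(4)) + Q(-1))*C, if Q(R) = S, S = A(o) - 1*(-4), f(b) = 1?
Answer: -5904 - 123*sqrt(3) ≈ -6117.0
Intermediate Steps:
A(X) = sqrt(4 + X)
S = 4 + sqrt(3) (S = sqrt(4 - 1) - 1*(-4) = sqrt(3) + 4 = 4 + sqrt(3) ≈ 5.7320)
Q(R) = 4 + sqrt(3)
((45 - f(4)) + Q(-1))*C = ((45 - 1*1) + (4 + sqrt(3)))*(-123) = ((45 - 1) + (4 + sqrt(3)))*(-123) = (44 + (4 + sqrt(3)))*(-123) = (48 + sqrt(3))*(-123) = -5904 - 123*sqrt(3)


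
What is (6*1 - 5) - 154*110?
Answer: -16939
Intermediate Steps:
(6*1 - 5) - 154*110 = (6 - 5) - 16940 = 1 - 16940 = -16939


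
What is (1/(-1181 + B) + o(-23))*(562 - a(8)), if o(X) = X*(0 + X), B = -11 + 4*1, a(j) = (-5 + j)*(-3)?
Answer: 358845521/1188 ≈ 3.0206e+5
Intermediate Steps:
a(j) = 15 - 3*j
B = -7 (B = -11 + 4 = -7)
o(X) = X**2 (o(X) = X*X = X**2)
(1/(-1181 + B) + o(-23))*(562 - a(8)) = (1/(-1181 - 7) + (-23)**2)*(562 - (15 - 3*8)) = (1/(-1188) + 529)*(562 - (15 - 24)) = (-1/1188 + 529)*(562 - 1*(-9)) = 628451*(562 + 9)/1188 = (628451/1188)*571 = 358845521/1188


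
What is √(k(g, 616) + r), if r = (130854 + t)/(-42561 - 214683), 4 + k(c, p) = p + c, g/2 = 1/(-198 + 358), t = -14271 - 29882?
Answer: √1011932572423305/1286220 ≈ 24.732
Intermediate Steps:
t = -44153
g = 1/80 (g = 2/(-198 + 358) = 2/160 = 2*(1/160) = 1/80 ≈ 0.012500)
k(c, p) = -4 + c + p (k(c, p) = -4 + (p + c) = -4 + (c + p) = -4 + c + p)
r = -86701/257244 (r = (130854 - 44153)/(-42561 - 214683) = 86701/(-257244) = 86701*(-1/257244) = -86701/257244 ≈ -0.33704)
√(k(g, 616) + r) = √((-4 + 1/80 + 616) - 86701/257244) = √(48961/80 - 86701/257244) = √(3146996851/5144880) = √1011932572423305/1286220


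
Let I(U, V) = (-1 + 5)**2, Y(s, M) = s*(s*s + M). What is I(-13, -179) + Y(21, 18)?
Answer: 9655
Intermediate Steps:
Y(s, M) = s*(M + s**2) (Y(s, M) = s*(s**2 + M) = s*(M + s**2))
I(U, V) = 16 (I(U, V) = 4**2 = 16)
I(-13, -179) + Y(21, 18) = 16 + 21*(18 + 21**2) = 16 + 21*(18 + 441) = 16 + 21*459 = 16 + 9639 = 9655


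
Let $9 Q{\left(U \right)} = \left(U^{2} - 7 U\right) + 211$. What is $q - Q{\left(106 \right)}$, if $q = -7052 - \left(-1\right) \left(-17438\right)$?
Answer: $- \frac{231115}{9} \approx -25679.0$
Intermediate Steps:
$q = -24490$ ($q = -7052 - 17438 = -24490$)
$Q{\left(U \right)} = \frac{211}{9} - \frac{7 U}{9} + \frac{U^{2}}{9}$ ($Q{\left(U \right)} = \frac{\left(U^{2} - 7 U\right) + 211}{9} = \frac{211 + U^{2} - 7 U}{9} = \frac{211}{9} - \frac{7 U}{9} + \frac{U^{2}}{9}$)
$q - Q{\left(106 \right)} = -24490 - \left(\frac{211}{9} - \frac{742}{9} + \frac{106^{2}}{9}\right) = -24490 - \left(\frac{211}{9} - \frac{742}{9} + \frac{1}{9} \cdot 11236\right) = -24490 - \left(\frac{211}{9} - \frac{742}{9} + \frac{11236}{9}\right) = -24490 - \frac{10705}{9} = - \frac{231115}{9}$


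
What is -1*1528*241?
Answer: -368248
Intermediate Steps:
-1*1528*241 = -1528*241 = -368248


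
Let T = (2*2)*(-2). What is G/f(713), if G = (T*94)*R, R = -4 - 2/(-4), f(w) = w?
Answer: 2632/713 ≈ 3.6914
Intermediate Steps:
T = -8 (T = 4*(-2) = -8)
R = -7/2 (R = -4 - ¼*(-2) = -4 + ½ = -7/2 ≈ -3.5000)
G = 2632 (G = -8*94*(-7/2) = -752*(-7/2) = 2632)
G/f(713) = 2632/713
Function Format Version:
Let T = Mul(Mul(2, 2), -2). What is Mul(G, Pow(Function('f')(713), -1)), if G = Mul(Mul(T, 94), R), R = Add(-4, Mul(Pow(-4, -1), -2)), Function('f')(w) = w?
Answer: Rational(2632, 713) ≈ 3.6914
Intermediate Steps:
T = -8 (T = Mul(4, -2) = -8)
R = Rational(-7, 2) (R = Add(-4, Mul(Rational(-1, 4), -2)) = Add(-4, Rational(1, 2)) = Rational(-7, 2) ≈ -3.5000)
G = 2632 (G = Mul(Mul(-8, 94), Rational(-7, 2)) = Mul(-752, Rational(-7, 2)) = 2632)
Mul(G, Pow(Function('f')(713), -1)) = Mul(2632, Pow(713, -1)) = Mul(2632, Rational(1, 713)) = Rational(2632, 713)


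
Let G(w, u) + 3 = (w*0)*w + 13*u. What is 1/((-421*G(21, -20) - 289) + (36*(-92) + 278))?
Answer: 1/107400 ≈ 9.3110e-6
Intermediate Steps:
G(w, u) = -3 + 13*u (G(w, u) = -3 + ((w*0)*w + 13*u) = -3 + (0*w + 13*u) = -3 + (0 + 13*u) = -3 + 13*u)
1/((-421*G(21, -20) - 289) + (36*(-92) + 278)) = 1/((-421*(-3 + 13*(-20)) - 289) + (36*(-92) + 278)) = 1/((-421*(-3 - 260) - 289) + (-3312 + 278)) = 1/((-421*(-263) - 289) - 3034) = 1/((110723 - 289) - 3034) = 1/(110434 - 3034) = 1/107400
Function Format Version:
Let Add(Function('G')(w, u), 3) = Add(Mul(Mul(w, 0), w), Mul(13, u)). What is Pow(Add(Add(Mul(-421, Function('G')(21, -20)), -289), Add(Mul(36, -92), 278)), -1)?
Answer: Rational(1, 107400) ≈ 9.3110e-6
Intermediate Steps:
Function('G')(w, u) = Add(-3, Mul(13, u)) (Function('G')(w, u) = Add(-3, Add(Mul(Mul(w, 0), w), Mul(13, u))) = Add(-3, Add(Mul(0, w), Mul(13, u))) = Add(-3, Add(0, Mul(13, u))) = Add(-3, Mul(13, u)))
Pow(Add(Add(Mul(-421, Function('G')(21, -20)), -289), Add(Mul(36, -92), 278)), -1) = Pow(Add(Add(Mul(-421, Add(-3, Mul(13, -20))), -289), Add(Mul(36, -92), 278)), -1) = Pow(Add(Add(Mul(-421, Add(-3, -260)), -289), Add(-3312, 278)), -1) = Pow(Add(Add(Mul(-421, -263), -289), -3034), -1) = Pow(Add(Add(110723, -289), -3034), -1) = Pow(Add(110434, -3034), -1) = Pow(107400, -1) = Rational(1, 107400)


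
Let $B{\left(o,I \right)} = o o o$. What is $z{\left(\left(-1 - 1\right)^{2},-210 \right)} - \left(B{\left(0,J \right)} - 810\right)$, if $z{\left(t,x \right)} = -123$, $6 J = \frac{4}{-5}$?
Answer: $687$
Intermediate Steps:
$J = - \frac{2}{15}$ ($J = \frac{4 \frac{1}{-5}}{6} = \frac{4 \left(- \frac{1}{5}\right)}{6} = \frac{1}{6} \left(- \frac{4}{5}\right) = - \frac{2}{15} \approx -0.13333$)
$B{\left(o,I \right)} = o^{3}$ ($B{\left(o,I \right)} = o^{2} o = o^{3}$)
$z{\left(\left(-1 - 1\right)^{2},-210 \right)} - \left(B{\left(0,J \right)} - 810\right) = -123 - \left(0^{3} - 810\right) = -123 - \left(0 - 810\right) = -123 - -810 = -123 + 810 = 687$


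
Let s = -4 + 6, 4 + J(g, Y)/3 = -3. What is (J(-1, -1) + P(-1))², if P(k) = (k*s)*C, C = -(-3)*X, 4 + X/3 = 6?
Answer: 3249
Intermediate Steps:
X = 6 (X = -12 + 3*6 = -12 + 18 = 6)
J(g, Y) = -21 (J(g, Y) = -12 + 3*(-3) = -12 - 9 = -21)
C = 18 (C = -(-3)*6 = -3*(-6) = 18)
s = 2
P(k) = 36*k (P(k) = (k*2)*18 = (2*k)*18 = 36*k)
(J(-1, -1) + P(-1))² = (-21 + 36*(-1))² = (-21 - 36)² = (-57)² = 3249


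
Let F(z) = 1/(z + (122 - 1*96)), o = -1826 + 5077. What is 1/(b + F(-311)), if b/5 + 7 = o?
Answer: 285/4622699 ≈ 6.1652e-5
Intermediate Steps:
o = 3251
F(z) = 1/(26 + z) (F(z) = 1/(z + (122 - 96)) = 1/(z + 26) = 1/(26 + z))
b = 16220 (b = -35 + 5*3251 = -35 + 16255 = 16220)
1/(b + F(-311)) = 1/(16220 + 1/(26 - 311)) = 1/(16220 + 1/(-285)) = 1/(16220 - 1/285) = 1/(4622699/285) = 285/4622699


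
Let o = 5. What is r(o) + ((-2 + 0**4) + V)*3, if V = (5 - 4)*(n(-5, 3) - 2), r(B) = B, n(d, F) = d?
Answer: -22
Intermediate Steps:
V = -7 (V = (5 - 4)*(-5 - 2) = 1*(-7) = -7)
r(o) + ((-2 + 0**4) + V)*3 = 5 + ((-2 + 0**4) - 7)*3 = 5 + ((-2 + 0) - 7)*3 = 5 + (-2 - 7)*3 = 5 - 9*3 = 5 - 27 = -22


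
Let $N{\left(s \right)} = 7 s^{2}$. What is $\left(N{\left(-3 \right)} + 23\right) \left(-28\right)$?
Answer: $-2408$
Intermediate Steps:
$\left(N{\left(-3 \right)} + 23\right) \left(-28\right) = \left(7 \left(-3\right)^{2} + 23\right) \left(-28\right) = \left(7 \cdot 9 + 23\right) \left(-28\right) = \left(63 + 23\right) \left(-28\right) = 86 \left(-28\right) = -2408$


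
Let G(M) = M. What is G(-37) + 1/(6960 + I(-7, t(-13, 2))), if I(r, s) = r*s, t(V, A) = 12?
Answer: -254411/6876 ≈ -37.000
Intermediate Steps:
G(-37) + 1/(6960 + I(-7, t(-13, 2))) = -37 + 1/(6960 - 7*12) = -37 + 1/(6960 - 84) = -37 + 1/6876 = -254411/6876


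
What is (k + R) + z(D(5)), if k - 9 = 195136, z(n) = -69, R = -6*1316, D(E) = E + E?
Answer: 187180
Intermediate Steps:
D(E) = 2*E
R = -7896
k = 195145 (k = 9 + 195136 = 195145)
(k + R) + z(D(5)) = (195145 - 7896) - 69 = 187249 - 69 = 187180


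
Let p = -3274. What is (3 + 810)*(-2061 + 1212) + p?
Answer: -693511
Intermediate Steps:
(3 + 810)*(-2061 + 1212) + p = (3 + 810)*(-2061 + 1212) - 3274 = 813*(-849) - 3274 = -690237 - 3274 = -693511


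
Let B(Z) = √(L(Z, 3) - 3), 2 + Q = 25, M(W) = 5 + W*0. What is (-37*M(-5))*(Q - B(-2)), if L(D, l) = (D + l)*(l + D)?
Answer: -4255 + 185*I*√2 ≈ -4255.0 + 261.63*I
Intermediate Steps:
M(W) = 5 (M(W) = 5 + 0 = 5)
L(D, l) = (D + l)² (L(D, l) = (D + l)*(D + l) = (D + l)²)
Q = 23 (Q = -2 + 25 = 23)
B(Z) = √(-3 + (3 + Z)²) (B(Z) = √((Z + 3)² - 3) = √((3 + Z)² - 3) = √(-3 + (3 + Z)²))
(-37*M(-5))*(Q - B(-2)) = (-37*5)*(23 - √(-3 + (3 - 2)²)) = -185*(23 - √(-3 + 1²)) = -185*(23 - √(-3 + 1)) = -185*(23 - √(-2)) = -185*(23 - I*√2) = -4255 + 185*I*√2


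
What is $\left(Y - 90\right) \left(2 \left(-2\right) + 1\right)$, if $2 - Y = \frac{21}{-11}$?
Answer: $\frac{2841}{11} \approx 258.27$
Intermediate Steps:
$Y = \frac{43}{11}$ ($Y = 2 - \frac{21}{-11} = 2 - 21 \left(- \frac{1}{11}\right) = 2 - - \frac{21}{11} = 2 + \frac{21}{11} = \frac{43}{11} \approx 3.9091$)
$\left(Y - 90\right) \left(2 \left(-2\right) + 1\right) = \left(\frac{43}{11} - 90\right) \left(2 \left(-2\right) + 1\right) = \left(\frac{43}{11} - 90\right) \left(-4 + 1\right) = \left(- \frac{947}{11}\right) \left(-3\right) = \frac{2841}{11}$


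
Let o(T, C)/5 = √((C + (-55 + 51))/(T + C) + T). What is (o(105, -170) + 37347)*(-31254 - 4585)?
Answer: -1338479133 - 35839*√454935/13 ≈ -1.3403e+9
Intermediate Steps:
o(T, C) = 5*√(T + (-4 + C)/(C + T)) (o(T, C) = 5*√((C + (-55 + 51))/(T + C) + T) = 5*√((C - 4)/(C + T) + T) = 5*√((-4 + C)/(C + T) + T) = 5*√(T + (-4 + C)/(C + T)))
(o(105, -170) + 37347)*(-31254 - 4585) = (5*√((-4 - 170 + 105*(-170 + 105))/(-170 + 105)) + 37347)*(-31254 - 4585) = (5*√((-4 - 170 + 105*(-65))/(-65)) + 37347)*(-35839) = (5*√(-(-4 - 170 - 6825)/65) + 37347)*(-35839) = (5*√(-1/65*(-6999)) + 37347)*(-35839) = (5*√(6999/65) + 37347)*(-35839) = (5*(√454935/65) + 37347)*(-35839) = (√454935/13 + 37347)*(-35839) = (37347 + √454935/13)*(-35839) = -1338479133 - 35839*√454935/13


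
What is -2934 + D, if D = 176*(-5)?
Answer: -3814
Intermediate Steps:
D = -880
-2934 + D = -2934 - 880 = -3814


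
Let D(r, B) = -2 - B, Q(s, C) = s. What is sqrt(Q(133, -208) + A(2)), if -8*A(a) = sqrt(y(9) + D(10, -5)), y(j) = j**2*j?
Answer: sqrt(532 - sqrt(183))/2 ≈ 11.385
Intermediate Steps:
y(j) = j**3
A(a) = -sqrt(183)/4 (A(a) = -sqrt(9**3 + (-2 - 1*(-5)))/8 = -sqrt(729 + (-2 + 5))/8 = -sqrt(729 + 3)/8 = -sqrt(183)/4)
sqrt(Q(133, -208) + A(2)) = sqrt(133 - sqrt(183)/4)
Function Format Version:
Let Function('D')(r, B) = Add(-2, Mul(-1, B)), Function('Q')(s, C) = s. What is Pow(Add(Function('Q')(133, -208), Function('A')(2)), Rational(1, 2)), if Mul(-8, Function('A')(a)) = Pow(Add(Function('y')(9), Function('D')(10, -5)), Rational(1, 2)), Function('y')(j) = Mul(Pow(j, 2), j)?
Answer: Mul(Rational(1, 2), Pow(Add(532, Mul(-1, Pow(183, Rational(1, 2)))), Rational(1, 2))) ≈ 11.385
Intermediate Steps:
Function('y')(j) = Pow(j, 3)
Function('A')(a) = Mul(Rational(-1, 4), Pow(183, Rational(1, 2))) (Function('A')(a) = Mul(Rational(-1, 8), Pow(Add(Pow(9, 3), Add(-2, Mul(-1, -5))), Rational(1, 2))) = Mul(Rational(-1, 8), Pow(Add(729, Add(-2, 5)), Rational(1, 2))) = Mul(Rational(-1, 8), Pow(Add(729, 3), Rational(1, 2))) = Mul(Rational(-1, 8), Pow(732, Rational(1, 2))) = Mul(Rational(-1, 8), Mul(2, Pow(183, Rational(1, 2)))) = Mul(Rational(-1, 4), Pow(183, Rational(1, 2))))
Pow(Add(Function('Q')(133, -208), Function('A')(2)), Rational(1, 2)) = Pow(Add(133, Mul(Rational(-1, 4), Pow(183, Rational(1, 2)))), Rational(1, 2))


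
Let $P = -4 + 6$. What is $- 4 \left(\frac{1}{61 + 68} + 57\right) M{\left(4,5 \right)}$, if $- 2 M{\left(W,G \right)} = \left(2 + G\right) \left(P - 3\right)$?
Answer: $- \frac{102956}{129} \approx -798.11$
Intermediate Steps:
$P = 2$
$M{\left(W,G \right)} = 1 + \frac{G}{2}$ ($M{\left(W,G \right)} = - \frac{\left(2 + G\right) \left(2 - 3\right)}{2} = - \frac{\left(2 + G\right) \left(-1\right)}{2} = - \frac{-2 - G}{2} = 1 + \frac{G}{2}$)
$- 4 \left(\frac{1}{61 + 68} + 57\right) M{\left(4,5 \right)} = - 4 \left(\frac{1}{61 + 68} + 57\right) \left(1 + \frac{1}{2} \cdot 5\right) = - 4 \left(\frac{1}{129} + 57\right) \left(1 + \frac{5}{2}\right) = - 4 \left(\frac{1}{129} + 57\right) \frac{7}{2} = - 4 \cdot \frac{7354}{129} \cdot \frac{7}{2} = \left(-4\right) \frac{25739}{129} = - \frac{102956}{129}$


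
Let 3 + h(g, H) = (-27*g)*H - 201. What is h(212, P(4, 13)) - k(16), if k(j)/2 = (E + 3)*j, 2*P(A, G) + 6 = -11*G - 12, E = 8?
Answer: 460226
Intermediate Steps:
P(A, G) = -9 - 11*G/2 (P(A, G) = -3 + (-11*G - 12)/2 = -3 + (-12 - 11*G)/2 = -3 + (-6 - 11*G/2) = -9 - 11*G/2)
k(j) = 22*j (k(j) = 2*((8 + 3)*j) = 2*(11*j) = 22*j)
h(g, H) = -204 - 27*H*g (h(g, H) = -3 + ((-27*g)*H - 201) = -3 + (-27*H*g - 201) = -3 + (-201 - 27*H*g) = -204 - 27*H*g)
h(212, P(4, 13)) - k(16) = (-204 - 27*(-9 - 11/2*13)*212) - 22*16 = (-204 - 27*(-9 - 143/2)*212) - 1*352 = (-204 - 27*(-161/2)*212) - 352 = (-204 + 460782) - 352 = 460578 - 352 = 460226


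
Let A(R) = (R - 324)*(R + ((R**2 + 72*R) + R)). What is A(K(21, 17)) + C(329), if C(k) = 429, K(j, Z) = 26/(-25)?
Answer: 392070549/15625 ≈ 25093.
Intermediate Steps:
K(j, Z) = -26/25 (K(j, Z) = 26*(-1/25) = -26/25)
A(R) = (-324 + R)*(R**2 + 74*R) (A(R) = (-324 + R)*(R + (R**2 + 73*R)) = (-324 + R)*(R**2 + 74*R))
A(K(21, 17)) + C(329) = -26*(-23976 + (-26/25)**2 - 250*(-26/25))/25 + 429 = -26*(-23976 + 676/625 + 260)/25 + 429 = -26/25*(-14821824/625) + 429 = 385367424/15625 + 429 = 392070549/15625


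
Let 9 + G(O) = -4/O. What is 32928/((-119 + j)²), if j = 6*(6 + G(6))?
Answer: 10976/6627 ≈ 1.6563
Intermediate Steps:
G(O) = -9 - 4/O
j = -22 (j = 6*(6 + (-9 - 4/6)) = 6*(6 + (-9 - 4*⅙)) = 6*(6 + (-9 - ⅔)) = 6*(6 - 29/3) = 6*(-11/3) = -22)
32928/((-119 + j)²) = 32928/((-119 - 22)²) = 32928/((-141)²) = 32928/19881 = 32928*(1/19881) = 10976/6627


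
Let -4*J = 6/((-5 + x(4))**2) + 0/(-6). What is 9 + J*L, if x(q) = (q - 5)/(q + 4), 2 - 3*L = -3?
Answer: 14969/1681 ≈ 8.9048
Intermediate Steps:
L = 5/3 (L = 2/3 - 1/3*(-3) = 2/3 + 1 = 5/3 ≈ 1.6667)
x(q) = (-5 + q)/(4 + q)
J = -96/1681 (J = -(6/((-5 + (-5 + 4)/(4 + 4))**2) + 0/(-6))/4 = -(6/((-5 - 1/8)**2) + 0*(-1/6))/4 = -(6/((-5 + (1/8)*(-1))**2) + 0)/4 = -(6/((-5 - 1/8)**2) + 0)/4 = -(6/((-41/8)**2) + 0)/4 = -(6/(1681/64) + 0)/4 = -(6*(64/1681) + 0)/4 = -(384/1681 + 0)/4 = -1/4*384/1681 = -96/1681 ≈ -0.057109)
9 + J*L = 9 - 96/1681*5/3 = 9 - 160/1681 = 14969/1681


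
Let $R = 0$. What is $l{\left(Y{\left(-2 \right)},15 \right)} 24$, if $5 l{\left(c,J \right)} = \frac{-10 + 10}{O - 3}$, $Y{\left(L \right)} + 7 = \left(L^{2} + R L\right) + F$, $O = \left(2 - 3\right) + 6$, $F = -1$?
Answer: $0$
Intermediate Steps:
$O = 5$ ($O = -1 + 6 = 5$)
$Y{\left(L \right)} = -8 + L^{2}$ ($Y{\left(L \right)} = -7 + \left(\left(L^{2} + 0 L\right) - 1\right) = -7 + \left(\left(L^{2} + 0\right) - 1\right) = -7 + \left(L^{2} - 1\right) = -7 + \left(-1 + L^{2}\right) = -8 + L^{2}$)
$l{\left(c,J \right)} = 0$ ($l{\left(c,J \right)} = \frac{\left(-10 + 10\right) \frac{1}{5 - 3}}{5} = \frac{0 \cdot \frac{1}{2}}{5} = \frac{1}{5} \cdot 0 = 0$)
$l{\left(Y{\left(-2 \right)},15 \right)} 24 = 0 \cdot 24 = 0$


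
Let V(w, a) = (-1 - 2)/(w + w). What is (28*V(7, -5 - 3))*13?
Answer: -78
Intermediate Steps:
V(w, a) = -3/(2*w) (V(w, a) = -3*1/(2*w) = -3/(2*w))
(28*V(7, -5 - 3))*13 = (28*(-3/2/7))*13 = (28*(-3/2*⅐))*13 = (28*(-3/14))*13 = -6*13 = -78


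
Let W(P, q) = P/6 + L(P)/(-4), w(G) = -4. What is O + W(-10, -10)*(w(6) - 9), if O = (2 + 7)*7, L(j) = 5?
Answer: 1211/12 ≈ 100.92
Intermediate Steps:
O = 63 (O = 9*7 = 63)
W(P, q) = -5/4 + P/6 (W(P, q) = P/6 + 5/(-4) = P*(1/6) + 5*(-1/4) = P/6 - 5/4 = -5/4 + P/6)
O + W(-10, -10)*(w(6) - 9) = 63 + (-5/4 + (1/6)*(-10))*(-4 - 9) = 63 + (-5/4 - 5/3)*(-13) = 63 - 35/12*(-13) = 63 + 455/12 = 1211/12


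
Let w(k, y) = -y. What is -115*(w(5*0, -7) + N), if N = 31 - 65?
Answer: 3105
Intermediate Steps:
N = -34
-115*(w(5*0, -7) + N) = -115*(-1*(-7) - 34) = -115*(7 - 34) = -115*(-27) = 3105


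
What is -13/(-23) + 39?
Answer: 910/23 ≈ 39.565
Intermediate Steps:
-13/(-23) + 39 = -1/23*(-13) + 39 = 13/23 + 39 = 910/23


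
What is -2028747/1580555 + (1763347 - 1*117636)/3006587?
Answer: -3498467606884/4752076115785 ≈ -0.73620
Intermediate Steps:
-2028747/1580555 + (1763347 - 1*117636)/3006587 = -2028747*1/1580555 + (1763347 - 117636)*(1/3006587) = -2028747/1580555 + 1645711*(1/3006587) = -2028747/1580555 + 1645711/3006587 = -3498467606884/4752076115785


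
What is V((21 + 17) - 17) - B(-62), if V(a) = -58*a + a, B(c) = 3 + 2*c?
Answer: -1076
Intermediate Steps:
V(a) = -57*a
V((21 + 17) - 17) - B(-62) = -57*((21 + 17) - 17) - (3 + 2*(-62)) = -57*(38 - 17) - (3 - 124) = -57*21 - 1*(-121) = -1197 + 121 = -1076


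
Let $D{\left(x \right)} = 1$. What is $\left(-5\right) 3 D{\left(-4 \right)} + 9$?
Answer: $-6$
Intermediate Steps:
$\left(-5\right) 3 D{\left(-4 \right)} + 9 = \left(-5\right) 3 \cdot 1 + 9 = \left(-15\right) 1 + 9 = -15 + 9 = -6$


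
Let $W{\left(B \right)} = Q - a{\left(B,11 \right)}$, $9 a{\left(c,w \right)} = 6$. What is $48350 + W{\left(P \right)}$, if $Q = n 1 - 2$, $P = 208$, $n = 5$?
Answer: $\frac{145057}{3} \approx 48352.0$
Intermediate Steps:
$a{\left(c,w \right)} = \frac{2}{3}$ ($a{\left(c,w \right)} = \frac{1}{9} \cdot 6 = \frac{2}{3}$)
$Q = 3$ ($Q = 5 \cdot 1 - 2 = 5 - 2 = 3$)
$W{\left(B \right)} = \frac{7}{3}$ ($W{\left(B \right)} = 3 - \frac{2}{3} = \frac{7}{3}$)
$48350 + W{\left(P \right)} = 48350 + \frac{7}{3} = \frac{145057}{3}$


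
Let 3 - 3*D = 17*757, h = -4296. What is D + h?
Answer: -25754/3 ≈ -8584.7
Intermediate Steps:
D = -12866/3 (D = 1 - 17*757/3 = 1 - ⅓*12869 = 1 - 12869/3 = -12866/3 ≈ -4288.7)
D + h = -12866/3 - 4296 = -25754/3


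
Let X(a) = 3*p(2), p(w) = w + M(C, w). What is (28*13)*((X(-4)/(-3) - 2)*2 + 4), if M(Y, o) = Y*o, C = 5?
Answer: -8736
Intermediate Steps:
p(w) = 6*w (p(w) = w + 5*w = 6*w)
X(a) = 36 (X(a) = 3*(6*2) = 3*12 = 36)
(28*13)*((X(-4)/(-3) - 2)*2 + 4) = (28*13)*((36/(-3) - 2)*2 + 4) = 364*((36*(-⅓) - 2)*2 + 4) = 364*((-12 - 2)*2 + 4) = 364*(-14*2 + 4) = 364*(-28 + 4) = 364*(-24) = -8736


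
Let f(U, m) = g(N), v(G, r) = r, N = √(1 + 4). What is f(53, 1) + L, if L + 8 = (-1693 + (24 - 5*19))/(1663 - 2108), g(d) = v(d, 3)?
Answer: -461/445 ≈ -1.0360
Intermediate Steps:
N = √5 ≈ 2.2361
g(d) = 3
f(U, m) = 3
L = -1796/445 (L = -8 + (-1693 + (24 - 5*19))/(1663 - 2108) = -8 + (-1693 + (24 - 95))/(-445) = -8 + (-1693 - 71)*(-1/445) = -8 - 1764*(-1/445) = -8 + 1764/445 = -1796/445 ≈ -4.0360)
f(53, 1) + L = 3 - 1796/445 = -461/445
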